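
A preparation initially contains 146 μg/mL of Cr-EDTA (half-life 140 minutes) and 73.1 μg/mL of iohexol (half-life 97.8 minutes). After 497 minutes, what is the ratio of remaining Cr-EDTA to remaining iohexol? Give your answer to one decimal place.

5.8

Cr-EDTA: 146 × (1/2)^(497/140) = 146 × (1/2)^3.55 ≈ 12.465 μg/mL.
iohexol: 73.1 × (1/2)^(497/97.8) = 73.1 × (1/2)^5.0818 ≈ 2.1585 μg/mL.
Ratio ≈ 12.465 / 2.1585 ≈ 5.775.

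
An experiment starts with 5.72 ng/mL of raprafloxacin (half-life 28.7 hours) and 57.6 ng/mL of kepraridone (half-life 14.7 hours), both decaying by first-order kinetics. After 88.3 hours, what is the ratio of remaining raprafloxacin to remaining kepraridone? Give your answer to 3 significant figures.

0.757

raprafloxacin: 5.72 × (1/2)^(88.3/28.7) = 5.72 × (1/2)^3.0767 ≈ 0.678 ng/mL.
kepraridone: 57.6 × (1/2)^(88.3/14.7) = 57.6 × (1/2)^6.0068 ≈ 0.89577 ng/mL.
Ratio ≈ 0.678 / 0.89577 ≈ 0.7569.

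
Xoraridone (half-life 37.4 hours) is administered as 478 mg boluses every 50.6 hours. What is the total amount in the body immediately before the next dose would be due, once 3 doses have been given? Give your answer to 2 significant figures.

The 3 doses were given 151.8, 101.2, 50.6 hours ago.
Total = 478·(1/2)^(151.8/37.4) + 478·(1/2)^(101.2/37.4) + 478·(1/2)^(50.6/37.4)
      = 28.681 + 73.262 + 187.13 ≈ 289.08 mg.

290 mg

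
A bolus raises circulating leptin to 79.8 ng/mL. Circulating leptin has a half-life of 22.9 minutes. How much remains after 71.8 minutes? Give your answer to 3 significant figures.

9.08 ng/mL

Number of half-lives: n = 71.8/22.9 ≈ 3.1354.
Remaining = 79.8 × (1/2)^3.1354 = 79.8 × 0.1138 ≈ 9.0816 ng/mL.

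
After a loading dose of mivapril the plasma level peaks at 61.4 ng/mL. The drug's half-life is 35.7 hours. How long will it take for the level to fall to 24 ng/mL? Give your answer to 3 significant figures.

Fraction remaining = 24/61.4 ≈ 0.39088.
n = log₂(61.4/24) = ln(2.5583)/ln 2 ≈ 1.3552 half-lives.
t = n × t½ = 1.3552 × 35.7 ≈ 48.381 hours.

48.4 hours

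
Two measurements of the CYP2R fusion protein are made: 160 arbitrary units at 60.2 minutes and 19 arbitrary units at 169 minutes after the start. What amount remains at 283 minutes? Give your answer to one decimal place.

2.0 arbitrary units

Over Δt = 169 − 60.2 = 108.8 minutes, the level fell by a factor of 160/19 ≈ 8.4211.
n = log₂(8.4211) ≈ 3.074 half-lives, so t½ = 108.8/3.074 ≈ 35.394 minutes.
From t = 169 to t = 283: 19 × (1/2)^((283−169)/35.394) ≈ 2.0378 arbitrary units.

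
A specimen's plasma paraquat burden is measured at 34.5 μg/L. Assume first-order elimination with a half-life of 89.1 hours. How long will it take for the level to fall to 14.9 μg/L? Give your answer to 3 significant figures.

108 hours

Fraction remaining = 14.9/34.5 ≈ 0.43188.
n = log₂(34.5/14.9) = ln(2.3154)/ln 2 ≈ 1.2113 half-lives.
t = n × t½ = 1.2113 × 89.1 ≈ 107.93 hours.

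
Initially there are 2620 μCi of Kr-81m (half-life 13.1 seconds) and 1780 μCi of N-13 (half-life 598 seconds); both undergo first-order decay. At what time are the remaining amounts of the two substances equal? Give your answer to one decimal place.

Set 2620·(1/2)^(t/13.1) = 1780·(1/2)^(t/598).
Taking log₂: log₂(2620/1780) = t·(1/13.1 − 1/598).
log₂(1.4719) = 0.55769; 1/13.1 − 1/598 = 0.074664.
t = 0.55769 / 0.074664 ≈ 7.4694 seconds.

7.5 seconds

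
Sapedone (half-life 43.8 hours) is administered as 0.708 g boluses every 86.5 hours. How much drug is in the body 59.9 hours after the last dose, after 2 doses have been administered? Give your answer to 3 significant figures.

The 2 doses were given 146.4, 59.9 hours ago.
Total = 0.708·(1/2)^(146.4/43.8) + 0.708·(1/2)^(59.9/43.8)
      = 0.069799 + 0.27438 ≈ 0.34418 g.

0.344 g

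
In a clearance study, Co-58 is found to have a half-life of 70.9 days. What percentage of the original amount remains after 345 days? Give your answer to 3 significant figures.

3.43%

n = 345/70.9 ≈ 4.866 half-lives.
Fraction remaining = (1/2)^4.866 ≈ 0.034291, i.e. 3.4291%.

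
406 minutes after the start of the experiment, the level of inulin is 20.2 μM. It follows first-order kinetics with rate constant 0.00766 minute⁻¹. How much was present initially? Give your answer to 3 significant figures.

453 μM

t½ = ln 2 / k = 0.69315 / 0.00766 ≈ 90.489 minutes.
Number of half-lives elapsed: n = 406/90.489 ≈ 4.4867.
A₀ = A × 2^n = 20.2 × 2^4.4867 = 20.2 × 22.42 ≈ 452.89 μM.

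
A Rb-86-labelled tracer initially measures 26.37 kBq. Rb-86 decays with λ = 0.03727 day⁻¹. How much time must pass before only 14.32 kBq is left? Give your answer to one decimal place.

16.4 days

t½ = ln 2 / λ = 0.69315 / 0.03727 ≈ 18.598 days.
Fraction remaining = 14.32/26.37 ≈ 0.54304.
n = log₂(26.37/14.32) = ln(1.8415)/ln 2 ≈ 0.88087 half-lives.
t = n × t½ = 0.88087 × 18.598 ≈ 16.382 days.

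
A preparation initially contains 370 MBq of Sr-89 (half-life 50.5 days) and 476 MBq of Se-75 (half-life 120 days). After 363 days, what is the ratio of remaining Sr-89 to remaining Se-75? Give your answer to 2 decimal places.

0.04

Sr-89: 370 × (1/2)^(363/50.5) = 370 × (1/2)^7.1881 ≈ 2.5372 MBq.
Se-75: 476 × (1/2)^(363/120) = 476 × (1/2)^3.025 ≈ 58.478 MBq.
Ratio ≈ 2.5372 / 58.478 ≈ 0.043388.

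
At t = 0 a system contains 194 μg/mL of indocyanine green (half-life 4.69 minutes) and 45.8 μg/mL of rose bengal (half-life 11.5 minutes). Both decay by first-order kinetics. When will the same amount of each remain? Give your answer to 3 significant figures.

Set 194·(1/2)^(t/4.69) = 45.8·(1/2)^(t/11.5).
Taking log₂: log₂(194/45.8) = t·(1/4.69 − 1/11.5).
log₂(4.2358) = 2.0826; 1/4.69 − 1/11.5 = 0.12626.
t = 2.0826 / 0.12626 ≈ 16.494 minutes.

16.5 minutes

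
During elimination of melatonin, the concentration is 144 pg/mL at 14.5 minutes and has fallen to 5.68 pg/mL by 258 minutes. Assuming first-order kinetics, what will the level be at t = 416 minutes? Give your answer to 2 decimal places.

0.70 pg/mL

Over Δt = 258 − 14.5 = 243.5 minutes, the level fell by a factor of 144/5.68 ≈ 25.352.
n = log₂(25.352) ≈ 4.664 half-lives, so t½ = 243.5/4.664 ≈ 52.208 minutes.
From t = 258 to t = 416: 5.68 × (1/2)^((416−258)/52.208) ≈ 0.69715 pg/mL.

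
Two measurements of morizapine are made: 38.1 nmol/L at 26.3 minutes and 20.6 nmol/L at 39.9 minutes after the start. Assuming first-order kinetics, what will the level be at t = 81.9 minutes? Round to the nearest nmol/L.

3 nmol/L

Over Δt = 39.9 − 26.3 = 13.6 minutes, the level fell by a factor of 38.1/20.6 ≈ 1.8495.
n = log₂(1.8495) ≈ 0.88715 half-lives, so t½ = 13.6/0.88715 ≈ 15.33 minutes.
From t = 39.9 to t = 81.9: 20.6 × (1/2)^((81.9−39.9)/15.33) ≈ 3.0841 nmol/L.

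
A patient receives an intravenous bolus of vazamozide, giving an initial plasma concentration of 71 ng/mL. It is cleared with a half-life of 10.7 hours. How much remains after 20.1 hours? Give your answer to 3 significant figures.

19.3 ng/mL

Number of half-lives: n = 20.1/10.7 ≈ 1.8785.
Remaining = 71 × (1/2)^1.8785 = 71 × 0.27197 ≈ 19.31 ng/mL.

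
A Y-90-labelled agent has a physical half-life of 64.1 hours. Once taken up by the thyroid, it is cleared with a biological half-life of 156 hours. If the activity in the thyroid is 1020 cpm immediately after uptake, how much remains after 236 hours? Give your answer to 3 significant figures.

1/t_eff = 1/t_phys + 1/t_biol = 1/64.1 + 1/156 = 0.022011 per hour.
t_eff = 64.1 × 156 / (64.1 + 156) ≈ 45.432 hours.
Remaining = 1020 × (1/2)^(236/45.432) = 1020 × (1/2)^5.1946 ≈ 27.853 cpm.

27.9 cpm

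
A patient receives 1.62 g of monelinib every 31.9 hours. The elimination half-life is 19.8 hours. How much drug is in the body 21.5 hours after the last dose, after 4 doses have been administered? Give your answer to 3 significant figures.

The 4 doses were given 117.2, 85.3, 53.4, 21.5 hours ago.
Total = 1.62·(1/2)^(117.2/19.8) + 1.62·(1/2)^(85.3/19.8) + 1.62·(1/2)^(53.4/19.8) + 1.62·(1/2)^(21.5/19.8)
      = 0.026771 + 0.081781 + 0.24983 + 0.7632 ≈ 1.1216 g.

1.12 g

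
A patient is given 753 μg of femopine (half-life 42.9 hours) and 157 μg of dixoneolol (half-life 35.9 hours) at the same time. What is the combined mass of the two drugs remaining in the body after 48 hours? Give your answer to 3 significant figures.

409 μg

femopine: 753 × (1/2)^(48/42.9) = 753 × (1/2)^1.1189 ≈ 346.72 μg.
dixoneolol: 157 × (1/2)^(48/35.9) = 157 × (1/2)^1.337 ≈ 62.145 μg.
Total = 346.72 + 62.145 ≈ 408.86 μg.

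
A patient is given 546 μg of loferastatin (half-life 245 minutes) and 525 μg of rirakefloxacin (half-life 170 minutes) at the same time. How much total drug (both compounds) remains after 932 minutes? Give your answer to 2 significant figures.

51 μg

loferastatin: 546 × (1/2)^(932/245) = 546 × (1/2)^3.8041 ≈ 39.089 μg.
rirakefloxacin: 525 × (1/2)^(932/170) = 525 × (1/2)^5.4824 ≈ 11.744 μg.
Total = 39.089 + 11.744 ≈ 50.832 μg.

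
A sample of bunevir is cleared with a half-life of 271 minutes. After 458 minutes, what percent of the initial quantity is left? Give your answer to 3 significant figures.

31.0%

n = 458/271 ≈ 1.69 half-lives.
Fraction remaining = (1/2)^1.69 ≈ 0.30992, i.e. 30.992%.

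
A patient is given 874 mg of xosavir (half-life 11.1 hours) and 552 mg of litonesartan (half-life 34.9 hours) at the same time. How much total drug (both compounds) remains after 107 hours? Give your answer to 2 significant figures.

xosavir: 874 × (1/2)^(107/11.1) = 874 × (1/2)^9.6396 ≈ 1.0957 mg.
litonesartan: 552 × (1/2)^(107/34.9) = 552 × (1/2)^3.0659 ≈ 65.919 mg.
Total = 1.0957 + 65.919 ≈ 67.015 mg.

67 mg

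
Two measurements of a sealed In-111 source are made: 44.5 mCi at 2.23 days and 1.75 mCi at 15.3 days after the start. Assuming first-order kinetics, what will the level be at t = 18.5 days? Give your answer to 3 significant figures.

Over Δt = 15.3 − 2.23 = 13.07 days, the level fell by a factor of 44.5/1.75 ≈ 25.429.
n = log₂(25.429) ≈ 4.6684 half-lives, so t½ = 13.07/4.6684 ≈ 2.7997 days.
From t = 15.3 to t = 18.5: 1.75 × (1/2)^((18.5−15.3)/2.7997) ≈ 0.79244 mCi.

0.792 mCi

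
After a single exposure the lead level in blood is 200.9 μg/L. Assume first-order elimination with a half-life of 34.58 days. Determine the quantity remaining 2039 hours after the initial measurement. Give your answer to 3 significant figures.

36.6 μg/L

Convert the elapsed time: 2039 hours = 84.9583 days.
Number of half-lives: n = 84.9583/34.58 ≈ 2.4569.
Remaining = 200.9 × (1/2)^2.4569 = 200.9 × 0.18214 ≈ 36.592 μg/L.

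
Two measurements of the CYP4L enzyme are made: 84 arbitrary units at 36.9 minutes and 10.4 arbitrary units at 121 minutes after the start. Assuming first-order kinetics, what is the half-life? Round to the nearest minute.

28 minutes

Over Δt = 121 − 36.9 = 84.1 minutes, the level fell by a factor of 84/10.4 ≈ 8.0769.
n = log₂(8.0769) ≈ 3.0138 half-lives, so t½ = 84.1/3.0138 ≈ 27.905 minutes.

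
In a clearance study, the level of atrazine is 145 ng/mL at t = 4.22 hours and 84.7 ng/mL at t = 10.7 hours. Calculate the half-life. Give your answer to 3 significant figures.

Over Δt = 10.7 − 4.22 = 6.48 hours, the level fell by a factor of 145/84.7 ≈ 1.7119.
n = log₂(1.7119) ≈ 0.77562 half-lives, so t½ = 6.48/0.77562 ≈ 8.3546 hours.

8.35 hours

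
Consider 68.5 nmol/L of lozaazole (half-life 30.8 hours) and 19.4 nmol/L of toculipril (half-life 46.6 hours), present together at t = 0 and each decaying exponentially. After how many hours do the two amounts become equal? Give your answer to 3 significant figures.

165 hours

Set 68.5·(1/2)^(t/30.8) = 19.4·(1/2)^(t/46.6).
Taking log₂: log₂(68.5/19.4) = t·(1/30.8 − 1/46.6).
log₂(3.5309) = 1.82; 1/30.8 − 1/46.6 = 0.011008.
t = 1.82 / 0.011008 ≈ 165.33 hours.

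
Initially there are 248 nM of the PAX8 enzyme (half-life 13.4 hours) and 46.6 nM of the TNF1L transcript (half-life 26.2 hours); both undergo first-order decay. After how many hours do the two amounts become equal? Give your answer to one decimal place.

Set 248·(1/2)^(t/13.4) = 46.6·(1/2)^(t/26.2).
Taking log₂: log₂(248/46.6) = t·(1/13.4 − 1/26.2).
log₂(5.3219) = 2.4119; 1/13.4 − 1/26.2 = 0.036459.
t = 2.4119 / 0.036459 ≈ 66.155 hours.

66.2 hours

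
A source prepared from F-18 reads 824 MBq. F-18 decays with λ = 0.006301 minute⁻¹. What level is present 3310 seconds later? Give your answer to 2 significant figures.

t½ = ln 2 / λ = 0.69315 / 0.006301 ≈ 110.01 minutes.
Convert the elapsed time: 3310 seconds = 55.1667 minutes.
Number of half-lives: n = 55.1667/110.01 ≈ 0.50149.
Remaining = 824 × (1/2)^0.50149 = 824 × 0.70638 ≈ 582.06 MBq.

580 MBq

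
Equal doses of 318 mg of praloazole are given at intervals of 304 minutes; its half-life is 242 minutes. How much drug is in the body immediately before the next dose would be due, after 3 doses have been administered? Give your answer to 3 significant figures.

The 3 doses were given 912, 608, 304 minutes ago.
Total = 318·(1/2)^(912/242) + 318·(1/2)^(608/242) + 318·(1/2)^(304/242)
      = 23.333 + 55.734 + 133.13 ≈ 212.2 mg.

212 mg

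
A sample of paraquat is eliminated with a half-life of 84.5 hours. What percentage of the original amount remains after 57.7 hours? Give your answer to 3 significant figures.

62.3%

n = 57.7/84.5 ≈ 0.68284 half-lives.
Fraction remaining = (1/2)^0.68284 ≈ 0.62294, i.e. 62.294%.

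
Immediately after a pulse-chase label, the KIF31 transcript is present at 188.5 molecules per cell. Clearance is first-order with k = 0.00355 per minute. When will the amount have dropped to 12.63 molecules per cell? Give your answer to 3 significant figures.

761 minutes

t½ = ln 2 / k = 0.69315 / 0.00355 ≈ 195.25 minutes.
Fraction remaining = 12.63/188.5 ≈ 0.067003.
n = log₂(188.5/12.63) = ln(14.925)/ln 2 ≈ 3.8996 half-lives.
t = n × t½ = 3.8996 × 195.25 ≈ 761.41 minutes.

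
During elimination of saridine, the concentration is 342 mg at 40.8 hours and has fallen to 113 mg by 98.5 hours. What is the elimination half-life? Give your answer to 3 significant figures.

Over Δt = 98.5 − 40.8 = 57.7 hours, the level fell by a factor of 342/113 ≈ 3.0265.
n = log₂(3.0265) ≈ 1.5977 half-lives, so t½ = 57.7/1.5977 ≈ 36.115 hours.

36.1 hours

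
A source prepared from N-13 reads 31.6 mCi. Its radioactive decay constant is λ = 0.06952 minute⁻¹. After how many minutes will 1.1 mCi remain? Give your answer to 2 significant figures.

t½ = ln 2 / λ = 0.69315 / 0.06952 ≈ 9.9705 minutes.
Fraction remaining = 1.1/31.6 ≈ 0.03481.
n = log₂(31.6/1.1) = ln(28.727)/ln 2 ≈ 4.8443 half-lives.
t = n × t½ = 4.8443 × 9.9705 ≈ 48.3 minutes.

48 minutes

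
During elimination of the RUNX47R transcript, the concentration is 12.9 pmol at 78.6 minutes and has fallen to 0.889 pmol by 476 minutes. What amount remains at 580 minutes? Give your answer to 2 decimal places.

0.44 pmol

Over Δt = 476 − 78.6 = 397.4 minutes, the level fell by a factor of 12.9/0.889 ≈ 14.511.
n = log₂(14.511) ≈ 3.859 half-lives, so t½ = 397.4/3.859 ≈ 102.98 minutes.
From t = 476 to t = 580: 0.889 × (1/2)^((580−476)/102.98) ≈ 0.44146 pmol.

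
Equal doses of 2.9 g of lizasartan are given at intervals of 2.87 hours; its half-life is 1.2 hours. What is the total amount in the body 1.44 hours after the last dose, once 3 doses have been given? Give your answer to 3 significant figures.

The 3 doses were given 7.18, 4.31, 1.44 hours ago.
Total = 2.9·(1/2)^(7.18/1.2) + 2.9·(1/2)^(4.31/1.2) + 2.9·(1/2)^(1.44/1.2)
      = 0.045839 + 0.24055 + 1.2623 ≈ 1.5487 g.

1.55 g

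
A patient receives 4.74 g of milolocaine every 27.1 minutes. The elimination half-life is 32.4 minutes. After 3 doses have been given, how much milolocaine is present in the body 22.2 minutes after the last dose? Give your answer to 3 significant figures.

5.52 g

The 3 doses were given 76.4, 49.3, 22.2 minutes ago.
Total = 4.74·(1/2)^(76.4/32.4) + 4.74·(1/2)^(49.3/32.4) + 4.74·(1/2)^(22.2/32.4)
      = 0.92458 + 1.6509 + 2.9479 ≈ 5.5234 g.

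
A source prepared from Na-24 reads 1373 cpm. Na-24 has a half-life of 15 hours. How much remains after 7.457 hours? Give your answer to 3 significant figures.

973 cpm

Number of half-lives: n = 7.457/15 ≈ 0.49713.
Remaining = 1373 × (1/2)^0.49713 = 1373 × 0.70851 ≈ 972.79 cpm.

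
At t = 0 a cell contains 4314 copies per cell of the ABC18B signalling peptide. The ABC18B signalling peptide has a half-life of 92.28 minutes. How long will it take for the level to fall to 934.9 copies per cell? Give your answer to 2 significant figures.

200 minutes

Fraction remaining = 934.9/4314 ≈ 0.21671.
n = log₂(4314/934.9) = ln(4.6144)/ln 2 ≈ 2.2061 half-lives.
t = n × t½ = 2.2061 × 92.28 ≈ 203.58 minutes.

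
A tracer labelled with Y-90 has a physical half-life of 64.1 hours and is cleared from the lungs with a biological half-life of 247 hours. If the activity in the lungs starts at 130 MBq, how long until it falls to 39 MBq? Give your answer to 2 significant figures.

88 hours

1/t_eff = 1/t_phys + 1/t_biol = 1/64.1 + 1/247 = 0.019649 per hour.
t_eff = 64.1 × 247 / (64.1 + 247) ≈ 50.893 hours.
n = log₂(130/39) ≈ 1.737; t = 1.737 × 50.893 ≈ 88.399 hours.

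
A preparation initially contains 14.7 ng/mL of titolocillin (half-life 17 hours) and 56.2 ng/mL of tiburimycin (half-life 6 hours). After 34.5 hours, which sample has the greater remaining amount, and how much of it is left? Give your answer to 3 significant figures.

titolocillin: 14.7 × (1/2)^2.0294 ≈ 3.6008 ng/mL.
tiburimycin: 56.2 × (1/2)^5.75 ≈ 1.0443 ng/mL.
Titolocillin has more remaining, at ≈ 3.6008 ng/mL.

titolocillin, 3.60 ng/mL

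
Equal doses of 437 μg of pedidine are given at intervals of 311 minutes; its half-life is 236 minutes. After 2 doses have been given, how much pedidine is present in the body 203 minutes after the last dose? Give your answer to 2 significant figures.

340 μg

The 2 doses were given 514, 203 minutes ago.
Total = 437·(1/2)^(514/236) + 437·(1/2)^(203/236)
      = 96.571 + 240.74 ≈ 337.31 μg.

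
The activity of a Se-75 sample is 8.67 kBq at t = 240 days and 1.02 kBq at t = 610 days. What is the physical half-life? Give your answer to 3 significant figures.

Over Δt = 610 − 240 = 370 days, the level fell by a factor of 8.67/1.02 ≈ 8.5.
n = log₂(8.5) ≈ 3.0875 half-lives, so t½ = 370/3.0875 ≈ 119.84 days.

120 days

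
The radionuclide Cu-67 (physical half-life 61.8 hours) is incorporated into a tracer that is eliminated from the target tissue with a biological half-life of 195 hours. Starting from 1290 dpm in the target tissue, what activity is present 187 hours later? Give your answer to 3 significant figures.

81.5 dpm

1/t_eff = 1/t_phys + 1/t_biol = 1/61.8 + 1/195 = 0.021309 per hour.
t_eff = 61.8 × 195 / (61.8 + 195) ≈ 46.928 hours.
Remaining = 1290 × (1/2)^(187/46.928) = 1290 × (1/2)^3.9849 ≈ 81.475 dpm.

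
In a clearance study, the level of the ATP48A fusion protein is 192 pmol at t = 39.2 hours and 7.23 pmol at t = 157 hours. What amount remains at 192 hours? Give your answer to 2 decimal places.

2.73 pmol

Over Δt = 157 − 39.2 = 117.8 hours, the level fell by a factor of 192/7.23 ≈ 26.556.
n = log₂(26.556) ≈ 4.731 half-lives, so t½ = 117.8/4.731 ≈ 24.9 hours.
From t = 157 to t = 192: 7.23 × (1/2)^((192−157)/24.9) ≈ 2.729 pmol.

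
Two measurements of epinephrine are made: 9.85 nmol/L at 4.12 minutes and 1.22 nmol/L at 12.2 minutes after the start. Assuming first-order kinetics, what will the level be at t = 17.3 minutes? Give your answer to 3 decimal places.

0.326 nmol/L

Over Δt = 12.2 − 4.12 = 8.08 minutes, the level fell by a factor of 9.85/1.22 ≈ 8.0738.
n = log₂(8.0738) ≈ 3.0132 half-lives, so t½ = 8.08/3.0132 ≈ 2.6815 minutes.
From t = 12.2 to t = 17.3: 1.22 × (1/2)^((17.3−12.2)/2.6815) ≈ 0.32646 nmol/L.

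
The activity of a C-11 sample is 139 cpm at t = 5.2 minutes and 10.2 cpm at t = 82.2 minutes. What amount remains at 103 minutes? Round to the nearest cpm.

5 cpm

Over Δt = 82.2 − 5.2 = 77 minutes, the level fell by a factor of 139/10.2 ≈ 13.627.
n = log₂(13.627) ≈ 3.7684 half-lives, so t½ = 77/3.7684 ≈ 20.433 minutes.
From t = 82.2 to t = 103: 10.2 × (1/2)^((103−82.2)/20.433) ≈ 5.0369 cpm.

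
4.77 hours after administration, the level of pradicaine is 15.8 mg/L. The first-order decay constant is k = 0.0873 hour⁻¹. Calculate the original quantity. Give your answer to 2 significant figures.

24 mg/L

t½ = ln 2 / k = 0.69315 / 0.0873 ≈ 7.9398 hours.
Number of half-lives elapsed: n = 4.77/7.9398 ≈ 0.60077.
A₀ = A × 2^n = 15.8 × 2^0.60077 = 15.8 × 1.5165 ≈ 23.961 mg/L.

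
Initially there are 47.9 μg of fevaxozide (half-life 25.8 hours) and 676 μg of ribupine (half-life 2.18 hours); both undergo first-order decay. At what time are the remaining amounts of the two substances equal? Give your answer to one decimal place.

9.1 hours

Set 47.9·(1/2)^(t/25.8) = 676·(1/2)^(t/2.18).
Taking log₂: log₂(47.9/676) = t·(1/25.8 − 1/2.18).
log₂(0.070858) = -3.8189; 1/25.8 − 1/2.18 = -0.41996.
t = -3.8189 / -0.41996 ≈ 9.0936 hours.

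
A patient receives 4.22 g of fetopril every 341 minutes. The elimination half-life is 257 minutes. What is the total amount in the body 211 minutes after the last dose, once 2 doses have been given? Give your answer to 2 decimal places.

The 2 doses were given 552, 211 minutes ago.
Total = 4.22·(1/2)^(552/257) + 4.22·(1/2)^(211/257)
      = 0.95223 + 2.3887 ≈ 3.3409 g.

3.34 g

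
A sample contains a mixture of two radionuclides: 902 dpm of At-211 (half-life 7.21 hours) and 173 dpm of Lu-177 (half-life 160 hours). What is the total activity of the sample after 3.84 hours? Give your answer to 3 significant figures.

794 dpm

At-211: 902 × (1/2)^(3.84/7.21) = 902 × (1/2)^0.53259 ≈ 623.56 dpm.
Lu-177: 173 × (1/2)^(3.84/160) = 173 × (1/2)^0.024 ≈ 170.15 dpm.
Total = 623.56 + 170.15 ≈ 793.71 dpm.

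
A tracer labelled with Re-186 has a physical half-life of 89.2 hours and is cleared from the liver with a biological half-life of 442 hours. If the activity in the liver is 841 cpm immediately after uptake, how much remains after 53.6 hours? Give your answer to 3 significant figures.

1/t_eff = 1/t_phys + 1/t_biol = 1/89.2 + 1/442 = 0.013473 per hour.
t_eff = 89.2 × 442 / (89.2 + 442) ≈ 74.221 hours.
Remaining = 841 × (1/2)^(53.6/74.221) = 841 × (1/2)^0.72216 ≈ 509.8 cpm.

510 cpm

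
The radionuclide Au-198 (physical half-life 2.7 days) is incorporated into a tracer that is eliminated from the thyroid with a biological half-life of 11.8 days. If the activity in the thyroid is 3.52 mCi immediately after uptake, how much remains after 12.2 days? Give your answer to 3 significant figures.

0.0750 mCi

1/t_eff = 1/t_phys + 1/t_biol = 1/2.7 + 1/11.8 = 0.45512 per day.
t_eff = 2.7 × 11.8 / (2.7 + 11.8) ≈ 2.1972 days.
Remaining = 3.52 × (1/2)^(12.2/2.1972) = 3.52 × (1/2)^5.5524 ≈ 0.075006 mCi.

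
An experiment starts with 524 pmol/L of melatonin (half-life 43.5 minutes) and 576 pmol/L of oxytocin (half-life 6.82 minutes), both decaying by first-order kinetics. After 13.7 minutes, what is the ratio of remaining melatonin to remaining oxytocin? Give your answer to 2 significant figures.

melatonin: 524 × (1/2)^(13.7/43.5) = 524 × (1/2)^0.31494 ≈ 421.23 pmol/L.
oxytocin: 576 × (1/2)^(13.7/6.82) = 576 × (1/2)^2.0088 ≈ 143.12 pmol/L.
Ratio ≈ 421.23 / 143.12 ≈ 2.9431.

2.9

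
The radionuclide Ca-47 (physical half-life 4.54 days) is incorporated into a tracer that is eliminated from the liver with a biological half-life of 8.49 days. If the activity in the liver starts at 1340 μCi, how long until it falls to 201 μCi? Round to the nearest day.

1/t_eff = 1/t_phys + 1/t_biol = 1/4.54 + 1/8.49 = 0.33805 per day.
t_eff = 4.54 × 8.49 / (4.54 + 8.49) ≈ 2.9581 days.
n = log₂(1340/201) ≈ 2.737; t = 2.737 × 2.9581 ≈ 8.0963 days.

8 days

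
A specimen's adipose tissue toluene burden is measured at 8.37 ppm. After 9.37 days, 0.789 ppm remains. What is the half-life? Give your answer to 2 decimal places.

A/A₀ = 0.789/8.37 ≈ 0.094265.
n = log₂(10.608) ≈ 3.4071 half-lives elapsed in 9.37 days.
t½ = 9.37/3.4071 ≈ 2.7501 days.

2.75 days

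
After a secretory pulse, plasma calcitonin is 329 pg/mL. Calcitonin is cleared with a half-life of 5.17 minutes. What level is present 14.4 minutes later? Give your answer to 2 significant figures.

Number of half-lives: n = 14.4/5.17 ≈ 2.7853.
Remaining = 329 × (1/2)^2.7853 = 329 × 0.14506 ≈ 47.724 pg/mL.

48 pg/mL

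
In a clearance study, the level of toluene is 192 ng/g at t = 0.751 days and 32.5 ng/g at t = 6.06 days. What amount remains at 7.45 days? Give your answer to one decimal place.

20.4 ng/g

Over Δt = 6.06 − 0.751 = 5.309 days, the level fell by a factor of 192/32.5 ≈ 5.9077.
n = log₂(5.9077) ≈ 2.5626 half-lives, so t½ = 5.309/2.5626 ≈ 2.0717 days.
From t = 6.06 to t = 7.45: 32.5 × (1/2)^((7.45−6.06)/2.0717) ≈ 20.413 ng/g.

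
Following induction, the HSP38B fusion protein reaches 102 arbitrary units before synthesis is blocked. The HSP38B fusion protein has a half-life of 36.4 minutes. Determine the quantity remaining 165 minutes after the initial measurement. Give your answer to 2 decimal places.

4.41 arbitrary units

Number of half-lives: n = 165/36.4 ≈ 4.533.
Remaining = 102 × (1/2)^4.533 = 102 × 0.043196 ≈ 4.406 arbitrary units.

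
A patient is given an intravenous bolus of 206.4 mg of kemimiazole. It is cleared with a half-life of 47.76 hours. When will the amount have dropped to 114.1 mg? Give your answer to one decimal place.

40.8 hours

Fraction remaining = 114.1/206.4 ≈ 0.55281.
n = log₂(206.4/114.1) = ln(1.8089)/ln 2 ≈ 0.85514 half-lives.
t = n × t½ = 0.85514 × 47.76 ≈ 40.842 hours.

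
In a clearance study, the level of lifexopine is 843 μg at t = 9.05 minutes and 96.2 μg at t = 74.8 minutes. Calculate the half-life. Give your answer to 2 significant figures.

21 minutes

Over Δt = 74.8 − 9.05 = 65.75 minutes, the level fell by a factor of 843/96.2 ≈ 8.763.
n = log₂(8.763) ≈ 3.1314 half-lives, so t½ = 65.75/3.1314 ≈ 20.997 minutes.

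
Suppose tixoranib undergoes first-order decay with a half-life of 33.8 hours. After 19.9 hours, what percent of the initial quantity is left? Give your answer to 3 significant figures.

n = 19.9/33.8 ≈ 0.58876 half-lives.
Fraction remaining = (1/2)^0.58876 ≈ 0.66492, i.e. 66.492%.

66.5%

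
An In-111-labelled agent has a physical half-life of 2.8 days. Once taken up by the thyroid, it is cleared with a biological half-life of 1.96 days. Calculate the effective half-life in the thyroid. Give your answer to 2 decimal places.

1/t_eff = 1/t_phys + 1/t_biol = 1/2.8 + 1/1.96 = 0.86735 per day.
t_eff = 2.8 × 1.96 / (2.8 + 1.96) ≈ 1.1529 days.

1.15 days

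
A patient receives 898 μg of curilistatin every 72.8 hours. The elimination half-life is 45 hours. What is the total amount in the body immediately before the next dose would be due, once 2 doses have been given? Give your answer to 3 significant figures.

388 μg

The 2 doses were given 145.6, 72.8 hours ago.
Total = 898·(1/2)^(145.6/45) + 898·(1/2)^(72.8/45)
      = 95.34 + 292.6 ≈ 387.94 μg.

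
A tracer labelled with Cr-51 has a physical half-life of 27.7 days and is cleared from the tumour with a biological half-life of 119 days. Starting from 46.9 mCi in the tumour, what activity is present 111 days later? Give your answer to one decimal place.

1.5 mCi

1/t_eff = 1/t_phys + 1/t_biol = 1/27.7 + 1/119 = 0.044504 per day.
t_eff = 27.7 × 119 / (27.7 + 119) ≈ 22.47 days.
Remaining = 46.9 × (1/2)^(111/22.47) = 46.9 × (1/2)^4.94 ≈ 1.5279 mCi.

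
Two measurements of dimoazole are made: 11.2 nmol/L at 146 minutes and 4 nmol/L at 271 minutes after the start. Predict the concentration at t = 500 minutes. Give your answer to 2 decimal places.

0.61 nmol/L

Over Δt = 271 − 146 = 125 minutes, the level fell by a factor of 11.2/4 ≈ 2.8.
n = log₂(2.8) ≈ 1.4854 half-lives, so t½ = 125/1.4854 ≈ 84.151 minutes.
From t = 271 to t = 500: 4 × (1/2)^((500−271)/84.151) ≈ 0.60655 nmol/L.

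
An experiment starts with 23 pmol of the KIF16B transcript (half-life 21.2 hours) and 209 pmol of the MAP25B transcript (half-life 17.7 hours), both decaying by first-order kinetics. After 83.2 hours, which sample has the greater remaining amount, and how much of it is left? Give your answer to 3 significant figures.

MAP25B transcript, 8.04 pmol

KIF16B transcript: 23 × (1/2)^3.9245 ≈ 1.5147 pmol.
MAP25B transcript: 209 × (1/2)^4.7006 ≈ 8.0378 pmol.
MAP25B transcript has more remaining, at ≈ 8.0378 pmol.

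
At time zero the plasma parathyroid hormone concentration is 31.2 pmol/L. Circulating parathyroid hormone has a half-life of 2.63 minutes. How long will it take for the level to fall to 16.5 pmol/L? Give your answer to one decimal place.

2.4 minutes

Fraction remaining = 16.5/31.2 ≈ 0.52885.
n = log₂(31.2/16.5) = ln(1.8909)/ln 2 ≈ 0.91908 half-lives.
t = n × t½ = 0.91908 × 2.63 ≈ 2.4172 minutes.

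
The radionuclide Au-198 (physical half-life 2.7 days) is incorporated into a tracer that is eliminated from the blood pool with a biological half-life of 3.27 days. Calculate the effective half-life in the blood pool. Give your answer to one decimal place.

1.5 days

1/t_eff = 1/t_phys + 1/t_biol = 1/2.7 + 1/3.27 = 0.67618 per day.
t_eff = 2.7 × 3.27 / (2.7 + 3.27) ≈ 1.4789 days.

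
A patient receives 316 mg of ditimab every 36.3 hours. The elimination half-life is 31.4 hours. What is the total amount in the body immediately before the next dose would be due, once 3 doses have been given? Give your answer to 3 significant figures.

The 3 doses were given 108.9, 72.6, 36.3 hours ago.
Total = 316·(1/2)^(108.9/31.4) + 316·(1/2)^(72.6/31.4) + 316·(1/2)^(36.3/31.4)
      = 28.554 + 63.632 + 141.8 ≈ 233.99 mg.

234 mg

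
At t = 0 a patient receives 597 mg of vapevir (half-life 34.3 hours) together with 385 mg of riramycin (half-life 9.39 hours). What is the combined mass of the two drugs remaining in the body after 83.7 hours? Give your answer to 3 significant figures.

111 mg

vapevir: 597 × (1/2)^(83.7/34.3) = 597 × (1/2)^2.4402 ≈ 110 mg.
riramycin: 385 × (1/2)^(83.7/9.39) = 385 × (1/2)^8.9137 ≈ 0.79829 mg.
Total = 110 + 0.79829 ≈ 110.8 mg.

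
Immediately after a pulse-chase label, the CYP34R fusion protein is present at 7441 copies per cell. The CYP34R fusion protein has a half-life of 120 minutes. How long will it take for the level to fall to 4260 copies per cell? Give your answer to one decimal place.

96.6 minutes

Fraction remaining = 4260/7441 ≈ 0.5725.
n = log₂(7441/4260) = ln(1.7467)/ln 2 ≈ 0.80464 half-lives.
t = n × t½ = 0.80464 × 120 ≈ 96.557 minutes.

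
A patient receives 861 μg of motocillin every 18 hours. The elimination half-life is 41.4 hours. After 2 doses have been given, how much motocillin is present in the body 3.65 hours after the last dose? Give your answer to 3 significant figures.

1410 μg

The 2 doses were given 21.65, 3.65 hours ago.
Total = 861·(1/2)^(21.65/41.4) + 861·(1/2)^(3.65/41.4)
      = 599.21 + 809.96 ≈ 1409.2 μg.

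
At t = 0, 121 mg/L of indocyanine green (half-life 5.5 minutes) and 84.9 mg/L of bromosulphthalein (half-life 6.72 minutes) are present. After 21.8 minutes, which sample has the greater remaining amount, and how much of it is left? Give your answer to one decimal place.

bromosulphthalein, 9.0 mg/L

indocyanine green: 121 × (1/2)^3.9636 ≈ 7.7555 mg/L.
bromosulphthalein: 84.9 × (1/2)^3.244 ≈ 8.9609 mg/L.
Bromosulphthalein has more remaining, at ≈ 8.9609 mg/L.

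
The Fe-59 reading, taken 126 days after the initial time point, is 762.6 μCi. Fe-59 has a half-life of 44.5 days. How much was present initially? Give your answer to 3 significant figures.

Number of half-lives elapsed: n = 126/44.5 ≈ 2.8315.
A₀ = A × 2^n = 762.6 × 2^2.8315 = 762.6 × 7.1179 ≈ 5428.1 μCi.

5430 μCi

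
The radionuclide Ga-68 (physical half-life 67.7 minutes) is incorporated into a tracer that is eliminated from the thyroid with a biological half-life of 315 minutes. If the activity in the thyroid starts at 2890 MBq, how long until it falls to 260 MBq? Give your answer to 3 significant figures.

194 minutes

1/t_eff = 1/t_phys + 1/t_biol = 1/67.7 + 1/315 = 0.017946 per minute.
t_eff = 67.7 × 315 / (67.7 + 315) ≈ 55.724 minutes.
n = log₂(2890/260) ≈ 3.4745; t = 3.4745 × 55.724 ≈ 193.61 minutes.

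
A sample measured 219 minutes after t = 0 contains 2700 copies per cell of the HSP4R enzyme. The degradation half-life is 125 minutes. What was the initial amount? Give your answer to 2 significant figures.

Number of half-lives elapsed: n = 219/125 ≈ 1.752.
A₀ = A × 2^n = 2700 × 2^1.752 = 2700 × 3.3683 ≈ 9094.3 copies per cell.

9100 copies per cell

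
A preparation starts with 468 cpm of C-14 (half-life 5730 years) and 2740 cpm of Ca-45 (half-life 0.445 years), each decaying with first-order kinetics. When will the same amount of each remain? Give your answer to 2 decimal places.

Set 468·(1/2)^(t/5730) = 2740·(1/2)^(t/0.445).
Taking log₂: log₂(468/2740) = t·(1/5730 − 1/0.445).
log₂(0.1708) = -2.5496; 1/5730 − 1/0.445 = -2.247.
t = -2.5496 / -2.247 ≈ 1.1347 years.

1.13 years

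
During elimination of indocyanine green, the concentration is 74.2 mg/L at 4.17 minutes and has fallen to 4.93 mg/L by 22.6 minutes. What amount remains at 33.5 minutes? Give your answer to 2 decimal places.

Over Δt = 22.6 − 4.17 = 18.43 minutes, the level fell by a factor of 74.2/4.93 ≈ 15.051.
n = log₂(15.051) ≈ 3.9118 half-lives, so t½ = 18.43/3.9118 ≈ 4.7114 minutes.
From t = 22.6 to t = 33.5: 4.93 × (1/2)^((33.5−22.6)/4.7114) ≈ 0.99176 mg/L.

0.99 mg/L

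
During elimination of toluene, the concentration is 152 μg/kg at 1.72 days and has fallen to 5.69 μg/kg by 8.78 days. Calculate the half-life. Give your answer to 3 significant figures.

1.49 days

Over Δt = 8.78 − 1.72 = 7.06 days, the level fell by a factor of 152/5.69 ≈ 26.714.
n = log₂(26.714) ≈ 4.7395 half-lives, so t½ = 7.06/4.7395 ≈ 1.4896 days.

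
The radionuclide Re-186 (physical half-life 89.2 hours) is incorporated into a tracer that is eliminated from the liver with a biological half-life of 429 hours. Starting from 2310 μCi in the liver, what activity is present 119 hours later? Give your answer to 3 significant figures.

756 μCi

1/t_eff = 1/t_phys + 1/t_biol = 1/89.2 + 1/429 = 0.013542 per hour.
t_eff = 89.2 × 429 / (89.2 + 429) ≈ 73.846 hours.
Remaining = 2310 × (1/2)^(119/73.846) = 2310 × (1/2)^1.6115 ≈ 755.98 μCi.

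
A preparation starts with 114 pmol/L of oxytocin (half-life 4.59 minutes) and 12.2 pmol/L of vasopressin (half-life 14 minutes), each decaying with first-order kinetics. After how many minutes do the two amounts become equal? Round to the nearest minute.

Set 114·(1/2)^(t/4.59) = 12.2·(1/2)^(t/14).
Taking log₂: log₂(114/12.2) = t·(1/4.59 − 1/14).
log₂(9.3443) = 3.2241; 1/4.59 − 1/14 = 0.14644.
t = 3.2241 / 0.14644 ≈ 22.017 minutes.

22 minutes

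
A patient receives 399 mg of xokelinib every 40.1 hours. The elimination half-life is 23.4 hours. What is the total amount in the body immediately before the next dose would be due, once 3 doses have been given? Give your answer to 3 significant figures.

170 mg

The 3 doses were given 120.3, 80.2, 40.1 hours ago.
Total = 399·(1/2)^(120.3/23.4) + 399·(1/2)^(80.2/23.4) + 399·(1/2)^(40.1/23.4)
      = 11.308 + 37.088 + 121.65 ≈ 170.04 mg.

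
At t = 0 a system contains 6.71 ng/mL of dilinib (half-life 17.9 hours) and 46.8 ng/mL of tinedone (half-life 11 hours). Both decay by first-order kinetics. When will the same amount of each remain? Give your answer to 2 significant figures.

80 hours

Set 6.71·(1/2)^(t/17.9) = 46.8·(1/2)^(t/11).
Taking log₂: log₂(6.71/46.8) = t·(1/17.9 − 1/11).
log₂(0.14338) = -2.8021; 1/17.9 − 1/11 = -0.035043.
t = -2.8021 / -0.035043 ≈ 79.962 hours.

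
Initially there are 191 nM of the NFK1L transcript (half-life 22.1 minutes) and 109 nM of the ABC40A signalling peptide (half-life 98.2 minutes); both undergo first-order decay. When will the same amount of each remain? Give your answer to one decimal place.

23.1 minutes

Set 191·(1/2)^(t/22.1) = 109·(1/2)^(t/98.2).
Taking log₂: log₂(191/109) = t·(1/22.1 − 1/98.2).
log₂(1.7523) = 0.80924; 1/22.1 − 1/98.2 = 0.035066.
t = 0.80924 / 0.035066 ≈ 23.078 minutes.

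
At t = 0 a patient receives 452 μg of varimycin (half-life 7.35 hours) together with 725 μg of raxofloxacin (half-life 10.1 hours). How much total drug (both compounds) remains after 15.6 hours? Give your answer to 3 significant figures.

varimycin: 452 × (1/2)^(15.6/7.35) = 452 × (1/2)^2.1224 ≈ 103.8 μg.
raxofloxacin: 725 × (1/2)^(15.6/10.1) = 725 × (1/2)^1.5446 ≈ 248.53 μg.
Total = 103.8 + 248.53 ≈ 352.34 μg.

352 μg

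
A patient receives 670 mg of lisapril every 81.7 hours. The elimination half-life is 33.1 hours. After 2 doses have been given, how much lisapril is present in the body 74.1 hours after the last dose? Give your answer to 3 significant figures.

The 2 doses were given 155.8, 74.1 hours ago.
Total = 670·(1/2)^(155.8/33.1) + 670·(1/2)^(74.1/33.1)
      = 25.653 + 141.96 ≈ 167.61 mg.

168 mg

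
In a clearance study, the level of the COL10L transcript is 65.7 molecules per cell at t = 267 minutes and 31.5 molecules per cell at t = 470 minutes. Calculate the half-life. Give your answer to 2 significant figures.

Over Δt = 470 − 267 = 203 minutes, the level fell by a factor of 65.7/31.5 ≈ 2.0857.
n = log₂(2.0857) ≈ 1.0605 half-lives, so t½ = 203/1.0605 ≈ 191.41 minutes.

190 minutes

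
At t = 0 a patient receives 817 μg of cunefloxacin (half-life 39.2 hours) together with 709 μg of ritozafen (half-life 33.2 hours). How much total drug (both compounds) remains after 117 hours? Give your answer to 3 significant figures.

165 μg

cunefloxacin: 817 × (1/2)^(117/39.2) = 817 × (1/2)^2.9847 ≈ 103.21 μg.
ritozafen: 709 × (1/2)^(117/33.2) = 709 × (1/2)^3.5241 ≈ 61.629 μg.
Total = 103.21 + 61.629 ≈ 164.84 μg.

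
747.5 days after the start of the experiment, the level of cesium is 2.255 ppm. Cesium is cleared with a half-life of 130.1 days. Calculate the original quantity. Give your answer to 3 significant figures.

Number of half-lives elapsed: n = 747.5/130.1 ≈ 5.7456.
A₀ = A × 2^n = 2.255 × 2^5.7456 = 2.255 × 53.653 ≈ 120.99 ppm.

121 ppm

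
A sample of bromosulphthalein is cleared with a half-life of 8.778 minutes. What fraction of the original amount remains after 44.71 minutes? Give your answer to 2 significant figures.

n = 44.71/8.778 ≈ 5.0934 half-lives.
Fraction remaining = (1/2)^5.0934 ≈ 0.029291.

0.029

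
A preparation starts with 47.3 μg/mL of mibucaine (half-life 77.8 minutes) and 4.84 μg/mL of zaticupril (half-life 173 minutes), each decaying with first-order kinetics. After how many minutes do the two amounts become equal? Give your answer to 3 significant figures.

Set 47.3·(1/2)^(t/77.8) = 4.84·(1/2)^(t/173).
Taking log₂: log₂(47.3/4.84) = t·(1/77.8 − 1/173).
log₂(9.7727) = 3.2888; 1/77.8 − 1/173 = 0.0070731.
t = 3.2888 / 0.0070731 ≈ 464.97 minutes.

465 minutes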